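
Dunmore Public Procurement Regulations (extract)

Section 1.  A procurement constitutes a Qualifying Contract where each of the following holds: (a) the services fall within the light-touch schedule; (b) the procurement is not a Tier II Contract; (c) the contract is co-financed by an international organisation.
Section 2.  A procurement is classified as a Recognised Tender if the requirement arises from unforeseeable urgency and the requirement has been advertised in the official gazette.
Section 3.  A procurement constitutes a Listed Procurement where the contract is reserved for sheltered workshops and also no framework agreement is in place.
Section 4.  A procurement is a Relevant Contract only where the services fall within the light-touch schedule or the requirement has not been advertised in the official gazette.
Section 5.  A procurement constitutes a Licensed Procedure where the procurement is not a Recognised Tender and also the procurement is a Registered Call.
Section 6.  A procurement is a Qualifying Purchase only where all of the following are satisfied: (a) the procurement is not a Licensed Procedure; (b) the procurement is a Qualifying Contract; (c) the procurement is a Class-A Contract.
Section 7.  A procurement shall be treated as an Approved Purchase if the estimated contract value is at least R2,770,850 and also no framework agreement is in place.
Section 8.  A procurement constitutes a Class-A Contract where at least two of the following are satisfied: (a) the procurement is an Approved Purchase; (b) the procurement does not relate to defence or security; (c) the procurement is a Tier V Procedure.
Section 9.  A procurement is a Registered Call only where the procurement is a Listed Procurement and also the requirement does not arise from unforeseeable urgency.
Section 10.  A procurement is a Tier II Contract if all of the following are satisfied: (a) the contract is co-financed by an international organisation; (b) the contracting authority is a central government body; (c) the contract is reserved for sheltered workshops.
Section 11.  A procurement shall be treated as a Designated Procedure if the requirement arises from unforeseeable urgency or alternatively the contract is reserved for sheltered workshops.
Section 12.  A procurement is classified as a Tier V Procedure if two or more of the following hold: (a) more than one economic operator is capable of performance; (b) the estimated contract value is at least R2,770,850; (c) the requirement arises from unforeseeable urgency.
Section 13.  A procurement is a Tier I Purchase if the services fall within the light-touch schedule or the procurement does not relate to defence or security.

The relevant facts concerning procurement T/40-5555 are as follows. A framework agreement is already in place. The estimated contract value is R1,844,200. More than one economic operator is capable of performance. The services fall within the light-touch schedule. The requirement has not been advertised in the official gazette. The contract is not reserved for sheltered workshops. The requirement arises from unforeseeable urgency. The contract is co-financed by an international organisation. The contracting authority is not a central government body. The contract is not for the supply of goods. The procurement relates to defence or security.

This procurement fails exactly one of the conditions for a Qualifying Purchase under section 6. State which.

section 2 — Recognised Tender: [the requirement arises from unforeseeable urgency? yes] AND [the requirement has been advertised in the official gazette? no] → not satisfied.
section 3 — Listed Procurement: [the contract is reserved for sheltered workshops? no] AND [no framework agreement is in place? no] → not satisfied.
section 9 — Registered Call: [Listed Procurement (section 3)? no] AND [the requirement does not arise from unforeseeable urgency? no] → not satisfied.
section 5 — Licensed Procedure: [not a Recognised Tender (section 2)? yes] AND [Registered Call (section 9)? no] → not satisfied.
section 10 — Tier II Contract: [the contract is co-financed by an international organisation? yes] AND [the contracting authority is a central government body? no] AND [the contract is reserved for sheltered workshops? no] → not satisfied.
section 1 — Qualifying Contract: [the services fall within the light-touch schedule? yes] AND [not a Tier II Contract (section 10)? yes] AND [the contract is co-financed by an international organisation? yes] → satisfied.
section 7 — Approved Purchase: [estimated contract value: R1,844,200 ≥ R2,770,850? no] AND [no framework agreement is in place? no] → not satisfied.
section 12 — Tier V Procedure: more than one economic operator is capable of performance? yes; estimated contract value: R1,844,200 ≥ R2,770,850? no; the requirement arises from unforeseeable urgency? yes — 2 of 3 hold (need ≥2) → satisfied.
section 8 — Class-A Contract: Approved Purchase (section 7)? no; the procurement does not relate to defence or security? no; Tier V Procedure (section 12)? yes — 1 of 3 hold (need ≥2) → not satisfied.
section 6 — Qualifying Purchase: [not a Licensed Procedure (section 5)? yes] AND [Qualifying Contract (section 1)? yes] AND [Class-A Contract (section 8)? no] → not satisfied.

Class-A Contract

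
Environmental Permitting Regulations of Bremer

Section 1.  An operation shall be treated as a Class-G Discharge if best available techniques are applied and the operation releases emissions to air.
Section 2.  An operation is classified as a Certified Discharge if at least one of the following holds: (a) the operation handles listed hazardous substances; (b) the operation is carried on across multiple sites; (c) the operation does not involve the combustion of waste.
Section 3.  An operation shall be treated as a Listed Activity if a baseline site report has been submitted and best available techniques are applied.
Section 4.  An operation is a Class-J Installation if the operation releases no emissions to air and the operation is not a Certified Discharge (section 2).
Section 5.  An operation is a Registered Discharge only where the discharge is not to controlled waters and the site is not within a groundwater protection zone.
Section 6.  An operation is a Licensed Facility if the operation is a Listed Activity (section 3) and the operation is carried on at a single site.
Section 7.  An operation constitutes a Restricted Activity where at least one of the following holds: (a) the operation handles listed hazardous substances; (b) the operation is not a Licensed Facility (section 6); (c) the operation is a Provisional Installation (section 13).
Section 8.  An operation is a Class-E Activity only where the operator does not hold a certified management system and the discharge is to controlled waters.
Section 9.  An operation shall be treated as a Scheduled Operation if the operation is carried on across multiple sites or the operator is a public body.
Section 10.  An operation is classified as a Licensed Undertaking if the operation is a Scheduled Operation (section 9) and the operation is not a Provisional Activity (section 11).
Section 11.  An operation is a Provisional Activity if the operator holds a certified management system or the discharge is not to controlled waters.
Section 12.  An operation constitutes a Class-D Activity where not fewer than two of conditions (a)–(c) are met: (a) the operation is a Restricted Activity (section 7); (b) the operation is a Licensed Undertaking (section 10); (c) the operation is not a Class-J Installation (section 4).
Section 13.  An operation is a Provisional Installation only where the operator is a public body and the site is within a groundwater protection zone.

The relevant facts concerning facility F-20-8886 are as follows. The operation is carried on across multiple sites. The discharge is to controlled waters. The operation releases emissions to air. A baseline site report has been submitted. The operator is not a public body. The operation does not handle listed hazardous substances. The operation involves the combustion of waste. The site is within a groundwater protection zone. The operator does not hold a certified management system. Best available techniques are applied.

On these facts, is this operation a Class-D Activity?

Yes

section 3 — Listed Activity: [a baseline site report has been submitted? yes] AND [best available techniques are applied? yes] → satisfied.
section 6 — Licensed Facility: [Listed Activity (section 3)? yes] AND [the operation is carried on at a single site? no] → not satisfied.
section 13 — Provisional Installation: [the operator is a public body? no] AND [the site is within a groundwater protection zone? yes] → not satisfied.
section 7 — Restricted Activity: [the operation handles listed hazardous substances? no] OR [not a Licensed Facility (section 6)? yes] OR [Provisional Installation (section 13)? no] → satisfied.
section 9 — Scheduled Operation: [the operation is carried on across multiple sites? yes] OR [the operator is a public body? no] → satisfied.
section 11 — Provisional Activity: [the operator holds a certified management system? no] OR [the discharge is not to controlled waters? no] → not satisfied.
section 10 — Licensed Undertaking: [Scheduled Operation (section 9)? yes] AND [not a Provisional Activity (section 11)? yes] → satisfied.
section 2 — Certified Discharge: [the operation handles listed hazardous substances? no] OR [the operation is carried on across multiple sites? yes] OR [the operation does not involve the combustion of waste? no] → satisfied.
section 4 — Class-J Installation: [the operation releases no emissions to air? no] AND [not a Certified Discharge (section 2)? no] → not satisfied.
section 12 — Class-D Activity: Restricted Activity (section 7)? yes; Licensed Undertaking (section 10)? yes; not a Class-J Installation (section 4)? yes — 3 of 3 hold (need ≥2) → satisfied.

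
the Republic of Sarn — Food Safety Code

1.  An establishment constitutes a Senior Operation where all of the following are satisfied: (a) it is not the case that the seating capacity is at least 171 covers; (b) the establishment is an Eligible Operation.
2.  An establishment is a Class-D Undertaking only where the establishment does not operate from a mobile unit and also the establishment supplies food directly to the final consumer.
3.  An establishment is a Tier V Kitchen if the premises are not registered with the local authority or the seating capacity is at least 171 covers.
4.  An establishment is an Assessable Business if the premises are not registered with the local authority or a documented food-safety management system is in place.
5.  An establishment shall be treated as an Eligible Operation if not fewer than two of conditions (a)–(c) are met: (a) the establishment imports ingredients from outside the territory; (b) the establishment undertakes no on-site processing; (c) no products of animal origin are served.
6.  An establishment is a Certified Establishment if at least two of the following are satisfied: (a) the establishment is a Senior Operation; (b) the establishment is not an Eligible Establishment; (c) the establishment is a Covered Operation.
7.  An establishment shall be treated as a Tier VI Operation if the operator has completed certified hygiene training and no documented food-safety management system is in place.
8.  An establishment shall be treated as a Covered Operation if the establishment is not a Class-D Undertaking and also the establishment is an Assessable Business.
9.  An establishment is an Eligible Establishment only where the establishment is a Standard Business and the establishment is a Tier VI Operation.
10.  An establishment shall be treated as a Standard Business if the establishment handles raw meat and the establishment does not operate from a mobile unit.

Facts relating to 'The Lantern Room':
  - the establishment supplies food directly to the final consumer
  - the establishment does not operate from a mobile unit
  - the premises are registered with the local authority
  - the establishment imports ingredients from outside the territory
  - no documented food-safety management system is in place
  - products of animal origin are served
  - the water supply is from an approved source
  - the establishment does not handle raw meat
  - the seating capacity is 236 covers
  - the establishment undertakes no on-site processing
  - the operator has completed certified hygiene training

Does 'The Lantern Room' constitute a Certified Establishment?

No

paragraph 5 — Eligible Operation: the establishment imports ingredients from outside the territory? yes; the establishment undertakes no on-site processing? yes; no products of animal origin are served? no — 2 of 3 hold (need ≥2) → satisfied.
paragraph 1 — Senior Operation: [seating capacity: 236 covers ≥ 171 covers? yes, so negated condition no] AND [Eligible Operation (paragraph 5)? yes] → not satisfied.
paragraph 10 — Standard Business: [the establishment handles raw meat? no] AND [the establishment does not operate from a mobile unit? yes] → not satisfied.
paragraph 7 — Tier VI Operation: [the operator has completed certified hygiene training? yes] AND [no documented food-safety management system is in place? yes] → satisfied.
paragraph 9 — Eligible Establishment: [Standard Business (paragraph 10)? no] AND [Tier VI Operation (paragraph 7)? yes] → not satisfied.
paragraph 2 — Class-D Undertaking: [the establishment does not operate from a mobile unit? yes] AND [the establishment supplies food directly to the final consumer? yes] → satisfied.
paragraph 4 — Assessable Business: [the premises are not registered with the local authority? no] OR [a documented food-safety management system is in place? no] → not satisfied.
paragraph 8 — Covered Operation: [not a Class-D Undertaking (paragraph 2)? no] AND [Assessable Business (paragraph 4)? no] → not satisfied.
paragraph 6 — Certified Establishment: Senior Operation (paragraph 1)? no; not an Eligible Establishment (paragraph 9)? yes; Covered Operation (paragraph 8)? no — 1 of 3 hold (need ≥2) → not satisfied.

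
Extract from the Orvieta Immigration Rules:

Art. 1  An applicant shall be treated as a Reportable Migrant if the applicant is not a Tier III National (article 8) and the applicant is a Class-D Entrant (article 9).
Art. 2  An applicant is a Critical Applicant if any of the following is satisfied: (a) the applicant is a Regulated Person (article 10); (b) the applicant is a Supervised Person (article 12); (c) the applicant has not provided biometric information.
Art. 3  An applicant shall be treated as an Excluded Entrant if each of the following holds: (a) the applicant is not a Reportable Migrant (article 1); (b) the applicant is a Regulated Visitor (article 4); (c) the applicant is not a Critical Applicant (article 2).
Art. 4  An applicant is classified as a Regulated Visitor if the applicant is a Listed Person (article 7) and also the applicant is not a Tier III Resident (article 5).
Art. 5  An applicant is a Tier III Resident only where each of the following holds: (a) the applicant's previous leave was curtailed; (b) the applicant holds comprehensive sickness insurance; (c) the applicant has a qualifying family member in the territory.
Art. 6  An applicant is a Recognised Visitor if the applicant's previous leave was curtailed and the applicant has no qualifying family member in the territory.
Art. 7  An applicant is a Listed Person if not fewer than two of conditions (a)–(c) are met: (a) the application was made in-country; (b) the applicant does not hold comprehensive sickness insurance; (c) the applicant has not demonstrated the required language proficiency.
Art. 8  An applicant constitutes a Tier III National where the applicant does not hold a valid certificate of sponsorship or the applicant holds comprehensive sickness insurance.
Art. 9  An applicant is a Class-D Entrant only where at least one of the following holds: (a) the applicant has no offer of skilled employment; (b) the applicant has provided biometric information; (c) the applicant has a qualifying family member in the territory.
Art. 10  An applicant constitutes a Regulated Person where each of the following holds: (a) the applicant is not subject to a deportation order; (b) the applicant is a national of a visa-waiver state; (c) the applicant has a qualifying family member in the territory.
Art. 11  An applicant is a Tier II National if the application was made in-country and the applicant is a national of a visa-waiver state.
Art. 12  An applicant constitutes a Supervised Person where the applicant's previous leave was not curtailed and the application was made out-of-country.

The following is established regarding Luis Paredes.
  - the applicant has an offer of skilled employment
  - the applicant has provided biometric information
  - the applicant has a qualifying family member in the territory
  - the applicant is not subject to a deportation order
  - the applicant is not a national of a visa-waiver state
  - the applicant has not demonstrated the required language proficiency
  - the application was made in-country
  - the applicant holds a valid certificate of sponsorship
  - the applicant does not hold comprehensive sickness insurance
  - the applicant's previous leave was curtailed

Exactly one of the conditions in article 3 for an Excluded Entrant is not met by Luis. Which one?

article 8 — Tier III National: [the applicant does not hold a valid certificate of sponsorship? no] OR [the applicant holds comprehensive sickness insurance? no] → not satisfied.
article 9 — Class-D Entrant: [the applicant has no offer of skilled employment? no] OR [the applicant has provided biometric information? yes] OR [the applicant has a qualifying family member in the territory? yes] → satisfied.
article 1 — Reportable Migrant: [not a Tier III National (article 8)? yes] AND [Class-D Entrant (article 9)? yes] → satisfied.
article 7 — Listed Person: the application was made in-country? yes; the applicant does not hold comprehensive sickness insurance? yes; the applicant has not demonstrated the required language proficiency? yes — 3 of 3 hold (need ≥2) → satisfied.
article 5 — Tier III Resident: [the applicant's previous leave was curtailed? yes] AND [the applicant holds comprehensive sickness insurance? no] AND [the applicant has a qualifying family member in the territory? yes] → not satisfied.
article 4 — Regulated Visitor: [Listed Person (article 7)? yes] AND [not a Tier III Resident (article 5)? yes] → satisfied.
article 10 — Regulated Person: [the applicant is not subject to a deportation order? yes] AND [the applicant is a national of a visa-waiver state? no] AND [the applicant has a qualifying family member in the territory? yes] → not satisfied.
article 12 — Supervised Person: [the applicant's previous leave was not curtailed? no] AND [the application was made out-of-country? no] → not satisfied.
article 2 — Critical Applicant: [Regulated Person (article 10)? no] OR [Supervised Person (article 12)? no] OR [the applicant has not provided biometric information? no] → not satisfied.
article 3 — Excluded Entrant: [not a Reportable Migrant (article 1)? no] AND [Regulated Visitor (article 4)? yes] AND [not a Critical Applicant (article 2)? yes] → not satisfied.

Reportable Migrant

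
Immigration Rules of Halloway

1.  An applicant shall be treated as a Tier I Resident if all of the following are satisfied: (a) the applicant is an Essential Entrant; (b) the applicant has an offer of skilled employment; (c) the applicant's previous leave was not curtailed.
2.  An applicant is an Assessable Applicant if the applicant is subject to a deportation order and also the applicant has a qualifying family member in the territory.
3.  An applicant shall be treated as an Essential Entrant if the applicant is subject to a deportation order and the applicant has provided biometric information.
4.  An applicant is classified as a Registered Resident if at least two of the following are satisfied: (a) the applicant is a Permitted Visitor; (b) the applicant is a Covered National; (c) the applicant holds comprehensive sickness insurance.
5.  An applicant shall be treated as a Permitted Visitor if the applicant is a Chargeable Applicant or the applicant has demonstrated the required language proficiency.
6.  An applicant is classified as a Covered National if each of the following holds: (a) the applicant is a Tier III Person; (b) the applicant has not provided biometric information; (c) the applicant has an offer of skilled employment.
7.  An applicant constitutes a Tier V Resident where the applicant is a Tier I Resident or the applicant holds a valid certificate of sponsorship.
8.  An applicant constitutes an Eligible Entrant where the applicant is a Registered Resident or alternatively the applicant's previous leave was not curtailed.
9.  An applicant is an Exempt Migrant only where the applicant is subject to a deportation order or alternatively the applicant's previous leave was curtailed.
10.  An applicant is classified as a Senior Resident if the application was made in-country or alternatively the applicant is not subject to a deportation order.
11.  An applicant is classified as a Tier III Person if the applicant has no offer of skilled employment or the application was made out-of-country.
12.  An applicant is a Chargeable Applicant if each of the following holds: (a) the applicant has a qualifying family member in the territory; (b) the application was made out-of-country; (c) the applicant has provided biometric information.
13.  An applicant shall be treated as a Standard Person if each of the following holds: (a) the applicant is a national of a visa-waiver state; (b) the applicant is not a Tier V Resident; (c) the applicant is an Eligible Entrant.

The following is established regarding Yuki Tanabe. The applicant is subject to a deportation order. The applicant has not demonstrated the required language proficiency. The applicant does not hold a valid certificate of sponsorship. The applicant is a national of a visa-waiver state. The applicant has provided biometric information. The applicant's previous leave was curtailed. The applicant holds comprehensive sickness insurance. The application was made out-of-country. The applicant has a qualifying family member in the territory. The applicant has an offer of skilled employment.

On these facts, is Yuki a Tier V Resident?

No

paragraph 3 — Essential Entrant: [the applicant is subject to a deportation order? yes] AND [the applicant has provided biometric information? yes] → satisfied.
paragraph 1 — Tier I Resident: [Essential Entrant (paragraph 3)? yes] AND [the applicant has an offer of skilled employment? yes] AND [the applicant's previous leave was not curtailed? no] → not satisfied.
paragraph 7 — Tier V Resident: [Tier I Resident (paragraph 1)? no] OR [the applicant holds a valid certificate of sponsorship? no] → not satisfied.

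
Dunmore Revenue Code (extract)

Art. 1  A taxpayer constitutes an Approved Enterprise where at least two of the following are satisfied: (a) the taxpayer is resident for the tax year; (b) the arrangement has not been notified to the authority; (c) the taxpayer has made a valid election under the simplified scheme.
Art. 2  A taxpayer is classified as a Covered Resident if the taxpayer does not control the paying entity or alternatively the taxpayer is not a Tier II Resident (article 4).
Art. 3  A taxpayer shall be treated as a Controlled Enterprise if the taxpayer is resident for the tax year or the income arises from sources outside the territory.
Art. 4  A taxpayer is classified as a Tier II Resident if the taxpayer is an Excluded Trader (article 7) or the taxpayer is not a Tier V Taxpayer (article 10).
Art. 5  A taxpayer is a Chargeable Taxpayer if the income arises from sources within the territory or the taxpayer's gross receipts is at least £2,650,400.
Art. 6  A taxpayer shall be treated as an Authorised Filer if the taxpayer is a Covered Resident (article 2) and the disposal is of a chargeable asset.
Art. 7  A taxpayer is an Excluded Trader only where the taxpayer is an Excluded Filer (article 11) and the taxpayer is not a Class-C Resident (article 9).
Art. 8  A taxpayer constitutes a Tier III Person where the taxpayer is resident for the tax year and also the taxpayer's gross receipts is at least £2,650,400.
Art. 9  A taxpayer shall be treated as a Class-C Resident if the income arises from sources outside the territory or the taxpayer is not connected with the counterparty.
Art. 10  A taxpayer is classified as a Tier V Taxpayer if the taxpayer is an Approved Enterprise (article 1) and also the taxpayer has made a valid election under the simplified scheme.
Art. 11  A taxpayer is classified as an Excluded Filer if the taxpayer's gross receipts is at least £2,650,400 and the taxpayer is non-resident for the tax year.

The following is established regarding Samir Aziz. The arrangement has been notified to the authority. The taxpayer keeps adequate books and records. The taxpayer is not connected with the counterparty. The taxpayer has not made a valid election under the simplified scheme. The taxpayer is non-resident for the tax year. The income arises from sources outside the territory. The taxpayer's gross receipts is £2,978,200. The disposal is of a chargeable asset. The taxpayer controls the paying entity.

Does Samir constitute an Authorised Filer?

Under article 11: taxpayer's gross receipts: £2,978,200 ≥ £2,650,400? yes; and the taxpayer is non-resident for the tax year? yes. So the taxpayer is an Excluded Filer.
Under article 9: the income arises from sources outside the territory? yes; or the taxpayer is not connected with the counterparty? yes. So the taxpayer is a Class-C Resident.
Under article 7: Excluded Filer (article 11)? yes; and not a Class-C Resident (article 9)? no. So the taxpayer is not an Excluded Trader.
Under article 1: the taxpayer is resident for the tax year? no; the arrangement has not been notified to the authority? no; the taxpayer has made a valid election under the simplified scheme? no — 0 of 3 hold (need ≥2) → not satisfied.
Under article 10: Approved Enterprise (article 1)? no; and the taxpayer has made a valid election under the simplified scheme? no. So the taxpayer is not a Tier V Taxpayer.
Under article 4: Excluded Trader (article 7)? no; or not a Tier V Taxpayer (article 10)? yes. So the taxpayer is a Tier II Resident.
Under article 2: the taxpayer does not control the paying entity? no; or not a Tier II Resident (article 4)? no. So the taxpayer is not a Covered Resident.
Under article 6: Covered Resident (article 2)? no; and the disposal is of a chargeable asset? yes. So the taxpayer is not an Authorised Filer.

No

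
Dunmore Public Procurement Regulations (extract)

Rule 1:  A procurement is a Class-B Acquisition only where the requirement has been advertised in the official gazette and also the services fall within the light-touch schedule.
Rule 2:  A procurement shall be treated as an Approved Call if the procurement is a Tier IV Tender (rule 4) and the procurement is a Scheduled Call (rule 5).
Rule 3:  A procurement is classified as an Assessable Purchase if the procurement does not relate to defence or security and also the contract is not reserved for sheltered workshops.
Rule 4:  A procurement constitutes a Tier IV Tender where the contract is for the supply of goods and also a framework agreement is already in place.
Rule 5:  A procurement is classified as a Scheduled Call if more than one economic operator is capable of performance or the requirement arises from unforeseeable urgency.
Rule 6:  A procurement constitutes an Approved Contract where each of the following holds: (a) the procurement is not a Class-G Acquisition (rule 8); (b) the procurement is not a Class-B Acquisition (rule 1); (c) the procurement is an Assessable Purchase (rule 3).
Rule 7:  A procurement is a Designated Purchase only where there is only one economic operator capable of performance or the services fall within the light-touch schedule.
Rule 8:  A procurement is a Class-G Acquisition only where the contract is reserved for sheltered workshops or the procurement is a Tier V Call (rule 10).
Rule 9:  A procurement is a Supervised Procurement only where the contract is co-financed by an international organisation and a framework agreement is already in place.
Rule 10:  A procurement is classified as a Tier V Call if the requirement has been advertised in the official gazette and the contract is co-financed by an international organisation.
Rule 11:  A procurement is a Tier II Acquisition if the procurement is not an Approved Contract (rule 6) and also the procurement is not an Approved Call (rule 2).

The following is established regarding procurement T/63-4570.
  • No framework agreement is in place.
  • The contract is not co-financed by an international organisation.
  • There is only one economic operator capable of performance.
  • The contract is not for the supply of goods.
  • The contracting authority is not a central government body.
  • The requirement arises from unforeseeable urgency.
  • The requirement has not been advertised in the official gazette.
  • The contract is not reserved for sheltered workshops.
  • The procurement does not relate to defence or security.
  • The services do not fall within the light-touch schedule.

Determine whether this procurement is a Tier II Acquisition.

Under rule 10: the requirement has been advertised in the official gazette? no; and the contract is co-financed by an international organisation? no. So the procurement is not a Tier V Call.
Under rule 8: the contract is reserved for sheltered workshops? no; or Tier V Call (rule 10)? no. So the procurement is not a Class-G Acquisition.
Under rule 1: the requirement has been advertised in the official gazette? no; and the services fall within the light-touch schedule? no. So the procurement is not a Class-B Acquisition.
Under rule 3: the procurement does not relate to defence or security? yes; and the contract is not reserved for sheltered workshops? yes. So the procurement is an Assessable Purchase.
Under rule 6: not a Class-G Acquisition (rule 8)? yes; and not a Class-B Acquisition (rule 1)? yes; and Assessable Purchase (rule 3)? yes. So the procurement is an Approved Contract.
Under rule 4: the contract is for the supply of goods? no; and a framework agreement is already in place? no. So the procurement is not a Tier IV Tender.
Under rule 5: more than one economic operator is capable of performance? no; or the requirement arises from unforeseeable urgency? yes. So the procurement is a Scheduled Call.
Under rule 2: Tier IV Tender (rule 4)? no; and Scheduled Call (rule 5)? yes. So the procurement is not an Approved Call.
Under rule 11: not an Approved Contract (rule 6)? no; and not an Approved Call (rule 2)? yes. So the procurement is not a Tier II Acquisition.

No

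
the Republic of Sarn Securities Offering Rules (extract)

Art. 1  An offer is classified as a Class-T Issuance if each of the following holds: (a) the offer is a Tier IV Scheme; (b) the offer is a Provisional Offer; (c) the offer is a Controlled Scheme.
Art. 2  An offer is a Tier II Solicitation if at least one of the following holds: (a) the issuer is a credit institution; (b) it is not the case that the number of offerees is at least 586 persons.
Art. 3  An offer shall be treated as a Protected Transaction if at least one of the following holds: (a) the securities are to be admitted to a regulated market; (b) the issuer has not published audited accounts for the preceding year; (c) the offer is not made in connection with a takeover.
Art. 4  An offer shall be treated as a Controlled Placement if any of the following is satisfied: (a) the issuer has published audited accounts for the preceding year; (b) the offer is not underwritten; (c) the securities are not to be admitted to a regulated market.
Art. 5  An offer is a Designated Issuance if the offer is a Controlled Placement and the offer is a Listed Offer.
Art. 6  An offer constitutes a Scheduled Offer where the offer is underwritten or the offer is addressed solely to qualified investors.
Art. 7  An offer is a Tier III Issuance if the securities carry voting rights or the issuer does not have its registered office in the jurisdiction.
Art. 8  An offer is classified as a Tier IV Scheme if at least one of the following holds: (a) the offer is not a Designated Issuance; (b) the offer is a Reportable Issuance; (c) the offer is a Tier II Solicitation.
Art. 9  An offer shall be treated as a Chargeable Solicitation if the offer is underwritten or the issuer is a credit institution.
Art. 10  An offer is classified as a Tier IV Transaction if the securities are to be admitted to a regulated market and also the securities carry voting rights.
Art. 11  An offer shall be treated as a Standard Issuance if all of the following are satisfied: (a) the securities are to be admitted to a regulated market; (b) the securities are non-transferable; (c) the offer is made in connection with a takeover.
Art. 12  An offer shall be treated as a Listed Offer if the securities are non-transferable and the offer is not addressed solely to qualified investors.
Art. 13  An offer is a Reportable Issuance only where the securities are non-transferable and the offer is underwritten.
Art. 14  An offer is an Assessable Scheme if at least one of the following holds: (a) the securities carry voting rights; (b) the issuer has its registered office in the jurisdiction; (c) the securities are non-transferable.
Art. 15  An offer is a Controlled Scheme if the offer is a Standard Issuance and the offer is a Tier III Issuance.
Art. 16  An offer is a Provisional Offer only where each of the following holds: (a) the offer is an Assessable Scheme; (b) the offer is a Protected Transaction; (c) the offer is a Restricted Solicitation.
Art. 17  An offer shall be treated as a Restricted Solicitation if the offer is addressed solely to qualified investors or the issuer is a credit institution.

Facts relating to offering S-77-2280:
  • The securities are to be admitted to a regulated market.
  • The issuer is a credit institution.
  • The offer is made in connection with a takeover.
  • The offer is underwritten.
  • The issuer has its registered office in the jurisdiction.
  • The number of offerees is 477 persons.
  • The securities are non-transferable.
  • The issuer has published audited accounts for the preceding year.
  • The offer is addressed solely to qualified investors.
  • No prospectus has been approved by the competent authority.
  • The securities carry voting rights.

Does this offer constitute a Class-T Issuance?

Yes

Under article 4: the issuer has published audited accounts for the preceding year? yes; or the offer is not underwritten? no; or the securities are not to be admitted to a regulated market? no. So the offer is a Controlled Placement.
Under article 12: the securities are non-transferable? yes; and the offer is not addressed solely to qualified investors? no. So the offer is not a Listed Offer.
Under article 5: Controlled Placement (article 4)? yes; and Listed Offer (article 12)? no. So the offer is not a Designated Issuance.
Under article 13: the securities are non-transferable? yes; and the offer is underwritten? yes. So the offer is a Reportable Issuance.
Under article 2: the issuer is a credit institution? yes; or number of offerees: 477 persons ≥ 586 persons? no, so negated condition yes. So the offer is a Tier II Solicitation.
Under article 8: not a Designated Issuance (article 5)? yes; or Reportable Issuance (article 13)? yes; or Tier II Solicitation (article 2)? yes. So the offer is a Tier IV Scheme.
Under article 14: the securities carry voting rights? yes; or the issuer has its registered office in the jurisdiction? yes; or the securities are non-transferable? yes. So the offer is an Assessable Scheme.
Under article 3: the securities are to be admitted to a regulated market? yes; or the issuer has not published audited accounts for the preceding year? no; or the offer is not made in connection with a takeover? no. So the offer is a Protected Transaction.
Under article 17: the offer is addressed solely to qualified investors? yes; or the issuer is a credit institution? yes. So the offer is a Restricted Solicitation.
Under article 16: Assessable Scheme (article 14)? yes; and Protected Transaction (article 3)? yes; and Restricted Solicitation (article 17)? yes. So the offer is a Provisional Offer.
Under article 11: the securities are to be admitted to a regulated market? yes; and the securities are non-transferable? yes; and the offer is made in connection with a takeover? yes. So the offer is a Standard Issuance.
Under article 7: the securities carry voting rights? yes; or the issuer does not have its registered office in the jurisdiction? no. So the offer is a Tier III Issuance.
Under article 15: Standard Issuance (article 11)? yes; and Tier III Issuance (article 7)? yes. So the offer is a Controlled Scheme.
Under article 1: Tier IV Scheme (article 8)? yes; and Provisional Offer (article 16)? yes; and Controlled Scheme (article 15)? yes. So the offer is a Class-T Issuance.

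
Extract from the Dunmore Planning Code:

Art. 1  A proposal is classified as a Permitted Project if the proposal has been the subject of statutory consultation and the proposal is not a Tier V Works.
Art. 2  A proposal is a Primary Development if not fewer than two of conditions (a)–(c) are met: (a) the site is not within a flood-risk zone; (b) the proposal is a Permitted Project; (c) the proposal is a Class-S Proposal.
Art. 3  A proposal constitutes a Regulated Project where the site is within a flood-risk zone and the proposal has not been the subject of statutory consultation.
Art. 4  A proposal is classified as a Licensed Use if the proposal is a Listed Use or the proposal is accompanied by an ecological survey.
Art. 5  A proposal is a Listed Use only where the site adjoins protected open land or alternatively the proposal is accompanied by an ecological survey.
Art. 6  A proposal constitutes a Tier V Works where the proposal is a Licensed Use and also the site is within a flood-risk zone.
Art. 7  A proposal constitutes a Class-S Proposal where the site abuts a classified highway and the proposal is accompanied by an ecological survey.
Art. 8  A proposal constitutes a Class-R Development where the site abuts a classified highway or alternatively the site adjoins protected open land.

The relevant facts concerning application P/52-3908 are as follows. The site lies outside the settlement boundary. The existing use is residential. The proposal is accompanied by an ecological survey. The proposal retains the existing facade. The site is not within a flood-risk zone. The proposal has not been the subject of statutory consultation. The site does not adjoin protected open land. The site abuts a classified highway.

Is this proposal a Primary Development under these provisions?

article 5 — Listed Use: [the site adjoins protected open land? no] OR [the proposal is accompanied by an ecological survey? yes] → satisfied.
article 4 — Licensed Use: [Listed Use (article 5)? yes] OR [the proposal is accompanied by an ecological survey? yes] → satisfied.
article 6 — Tier V Works: [Licensed Use (article 4)? yes] AND [the site is within a flood-risk zone? no] → not satisfied.
article 1 — Permitted Project: [the proposal has been the subject of statutory consultation? no] AND [not a Tier V Works (article 6)? yes] → not satisfied.
article 7 — Class-S Proposal: [the site abuts a classified highway? yes] AND [the proposal is accompanied by an ecological survey? yes] → satisfied.
article 2 — Primary Development: the site is not within a flood-risk zone? yes; Permitted Project (article 1)? no; Class-S Proposal (article 7)? yes — 2 of 3 hold (need ≥2) → satisfied.

Yes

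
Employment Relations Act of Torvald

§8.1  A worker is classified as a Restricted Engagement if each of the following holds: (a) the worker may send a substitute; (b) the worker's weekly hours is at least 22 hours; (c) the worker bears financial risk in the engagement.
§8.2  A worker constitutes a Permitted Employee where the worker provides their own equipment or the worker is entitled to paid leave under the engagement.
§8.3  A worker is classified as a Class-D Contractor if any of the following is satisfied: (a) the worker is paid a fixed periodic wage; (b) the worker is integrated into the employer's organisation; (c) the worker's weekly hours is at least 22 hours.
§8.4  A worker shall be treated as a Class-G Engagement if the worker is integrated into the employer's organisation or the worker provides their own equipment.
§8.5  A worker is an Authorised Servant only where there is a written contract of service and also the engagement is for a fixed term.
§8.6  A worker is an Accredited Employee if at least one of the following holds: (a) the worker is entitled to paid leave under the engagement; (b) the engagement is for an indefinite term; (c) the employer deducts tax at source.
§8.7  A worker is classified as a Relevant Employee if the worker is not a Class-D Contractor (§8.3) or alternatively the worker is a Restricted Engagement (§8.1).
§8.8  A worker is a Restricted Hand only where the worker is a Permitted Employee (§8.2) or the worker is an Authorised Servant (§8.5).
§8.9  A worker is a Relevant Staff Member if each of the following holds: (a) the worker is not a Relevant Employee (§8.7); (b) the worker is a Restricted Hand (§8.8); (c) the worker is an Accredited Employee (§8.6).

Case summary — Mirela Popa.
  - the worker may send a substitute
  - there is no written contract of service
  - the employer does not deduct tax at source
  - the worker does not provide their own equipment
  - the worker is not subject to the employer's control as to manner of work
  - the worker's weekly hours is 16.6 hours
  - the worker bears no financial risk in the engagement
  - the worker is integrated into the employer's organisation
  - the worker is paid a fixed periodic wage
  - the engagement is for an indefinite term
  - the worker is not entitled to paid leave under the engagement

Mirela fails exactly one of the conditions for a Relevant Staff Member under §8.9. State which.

Restricted Hand

§8.3 — Class-D Contractor: [the worker is paid a fixed periodic wage? yes] OR [the worker is integrated into the employer's organisation? yes] OR [worker's weekly hours: 16.6 hours ≥ 22 hours? no] → satisfied.
§8.1 — Restricted Engagement: [the worker may send a substitute? yes] AND [worker's weekly hours: 16.6 hours ≥ 22 hours? no] AND [the worker bears financial risk in the engagement? no] → not satisfied.
§8.7 — Relevant Employee: [not a Class-D Contractor (§8.3)? no] OR [Restricted Engagement (§8.1)? no] → not satisfied.
§8.2 — Permitted Employee: [the worker provides their own equipment? no] OR [the worker is entitled to paid leave under the engagement? no] → not satisfied.
§8.5 — Authorised Servant: [there is a written contract of service? no] AND [the engagement is for a fixed term? no] → not satisfied.
§8.8 — Restricted Hand: [Permitted Employee (§8.2)? no] OR [Authorised Servant (§8.5)? no] → not satisfied.
§8.6 — Accredited Employee: [the worker is entitled to paid leave under the engagement? no] OR [the engagement is for an indefinite term? yes] OR [the employer deducts tax at source? no] → satisfied.
§8.9 — Relevant Staff Member: [not a Relevant Employee (§8.7)? yes] AND [Restricted Hand (§8.8)? no] AND [Accredited Employee (§8.6)? yes] → not satisfied.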